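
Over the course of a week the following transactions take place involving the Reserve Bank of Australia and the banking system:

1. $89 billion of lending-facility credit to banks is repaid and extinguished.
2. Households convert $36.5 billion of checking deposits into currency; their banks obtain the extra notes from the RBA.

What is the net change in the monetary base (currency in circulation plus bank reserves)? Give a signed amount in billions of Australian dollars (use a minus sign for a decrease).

-$89 billion

Discount-window repayment $89 billion: RBA balance sheet contracts → −$89B.
Currency withdrawal $36.5 billion: just a shift between currency and reserves — both are base money → 0.
Net: −89 + 0 = -$89 billion.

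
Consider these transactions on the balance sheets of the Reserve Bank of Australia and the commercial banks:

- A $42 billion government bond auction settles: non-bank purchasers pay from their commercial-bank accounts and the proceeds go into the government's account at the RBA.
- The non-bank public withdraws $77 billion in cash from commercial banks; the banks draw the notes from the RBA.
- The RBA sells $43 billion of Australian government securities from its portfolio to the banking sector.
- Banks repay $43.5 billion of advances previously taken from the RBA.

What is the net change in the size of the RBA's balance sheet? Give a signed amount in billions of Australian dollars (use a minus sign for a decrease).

Government account inflow $42 billion: only the composition of liabilities changes → 0.
Currency withdrawal $77 billion: only the composition of liabilities changes → 0.
OMO sale (to banks) $43 billion: an RBA asset is shed → −$43B.
Discount-window repayment $43.5 billion: an RBA asset is shed → −$43.5B.
Net: 0 + 0 − 43 − 43.5 = -$86.5 billion.

-$86.5 billion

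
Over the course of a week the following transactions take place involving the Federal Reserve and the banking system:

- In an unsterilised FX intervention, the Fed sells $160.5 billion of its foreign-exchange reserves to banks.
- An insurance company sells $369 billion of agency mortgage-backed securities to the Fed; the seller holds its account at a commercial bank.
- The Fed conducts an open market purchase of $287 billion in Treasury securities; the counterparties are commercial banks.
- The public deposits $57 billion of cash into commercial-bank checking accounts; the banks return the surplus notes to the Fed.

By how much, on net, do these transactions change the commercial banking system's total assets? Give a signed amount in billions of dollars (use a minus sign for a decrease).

FX sale $160.5 billion: just an asset swap on bank balance sheets → 0.
Asset purchase (from non-banks) $369 billion: bank balance sheets expand → +$369B.
OMO purchase (from banks) $287 billion: just an asset swap on bank balance sheets → 0.
Currency deposit $57 billion: bank balance sheets expand → +$57B.
Net: 0 + 369 + 0 + 57 = +$426 billion.

+$426 billion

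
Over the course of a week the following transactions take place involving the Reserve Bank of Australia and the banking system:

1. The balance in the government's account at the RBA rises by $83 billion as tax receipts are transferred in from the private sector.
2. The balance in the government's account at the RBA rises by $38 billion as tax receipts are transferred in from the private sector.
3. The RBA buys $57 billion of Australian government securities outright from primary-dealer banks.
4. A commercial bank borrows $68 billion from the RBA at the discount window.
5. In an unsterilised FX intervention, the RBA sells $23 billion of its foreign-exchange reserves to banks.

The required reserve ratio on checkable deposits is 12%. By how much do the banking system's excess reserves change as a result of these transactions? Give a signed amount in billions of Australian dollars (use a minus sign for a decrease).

Government account inflow $83 billion: reserves −$83B, deposits −$83B.
Government account inflow $38 billion: reserves −$38B, deposits −$38B.
OMO purchase (from banks) $57 billion: reserves +$57B, deposits 0.
Discount-window loan $68 billion: reserves +$68B, deposits 0.
FX sale $23 billion: reserves −$23B, deposits 0.
Totals: Δreserves = −$19B, Δdeposits = −$121B.
Δrequired reserves = 12% × −$121B = −$14.52B.
Δexcess reserves = Δreserves − Δrequired = −$19B − (−$14.52B) = -$4.48 billion.

-$4.48 billion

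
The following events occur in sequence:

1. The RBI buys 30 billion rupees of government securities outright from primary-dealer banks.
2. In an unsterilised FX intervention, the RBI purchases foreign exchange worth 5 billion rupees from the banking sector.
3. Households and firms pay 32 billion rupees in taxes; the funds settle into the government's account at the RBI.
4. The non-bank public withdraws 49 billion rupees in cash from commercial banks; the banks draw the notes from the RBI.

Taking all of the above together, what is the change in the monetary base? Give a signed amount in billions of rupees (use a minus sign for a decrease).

+3 billion

RBI balance sheet:
  Assets:      Securities +30B, Foreign assets +5B
  Liabilities: Bank reserves −46B, Currency in circulation +49B, Government deposits +32B
Commercial banking system:
  Assets:      Reserves at CB −46B, Securities −30B, Foreign assets −5B
  Liabilities: Checkable deposits −81B
Monetary base = currency + reserves: +49B + (−46B) = +3 billion.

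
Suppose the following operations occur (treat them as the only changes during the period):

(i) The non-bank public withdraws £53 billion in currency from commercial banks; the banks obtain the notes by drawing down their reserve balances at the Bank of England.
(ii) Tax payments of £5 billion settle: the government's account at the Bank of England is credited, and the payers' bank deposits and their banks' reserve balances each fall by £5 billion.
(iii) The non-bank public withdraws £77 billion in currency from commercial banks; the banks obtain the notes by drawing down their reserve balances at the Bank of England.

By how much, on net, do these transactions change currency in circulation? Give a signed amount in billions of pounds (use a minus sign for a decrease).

Bank of England balance sheet:
  Assets:      no change
  Liabilities: Bank reserves −£135B, Currency in circulation +£130B, Government deposits +£5B
Commercial banking system:
  Assets:      Reserves at CB −£135B
  Liabilities: Checkable deposits −£135B
So the change in currency in circulation is +£130 billion.

+£130 billion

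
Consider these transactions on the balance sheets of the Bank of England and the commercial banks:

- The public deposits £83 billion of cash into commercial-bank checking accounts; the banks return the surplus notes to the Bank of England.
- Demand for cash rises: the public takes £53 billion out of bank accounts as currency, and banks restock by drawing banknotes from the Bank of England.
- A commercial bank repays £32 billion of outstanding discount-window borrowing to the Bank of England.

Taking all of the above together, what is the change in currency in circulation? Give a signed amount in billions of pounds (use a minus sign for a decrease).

-£30 billion

Currency deposit £83 billion: notes return to the central bank → −£83B.
Currency withdrawal £53 billion: notes leave the central bank → +£53B.
Discount-window repayment £32 billion: no currency enters or leaves circulation → 0.
Net: −83 + 53 + 0 = -£30 billion.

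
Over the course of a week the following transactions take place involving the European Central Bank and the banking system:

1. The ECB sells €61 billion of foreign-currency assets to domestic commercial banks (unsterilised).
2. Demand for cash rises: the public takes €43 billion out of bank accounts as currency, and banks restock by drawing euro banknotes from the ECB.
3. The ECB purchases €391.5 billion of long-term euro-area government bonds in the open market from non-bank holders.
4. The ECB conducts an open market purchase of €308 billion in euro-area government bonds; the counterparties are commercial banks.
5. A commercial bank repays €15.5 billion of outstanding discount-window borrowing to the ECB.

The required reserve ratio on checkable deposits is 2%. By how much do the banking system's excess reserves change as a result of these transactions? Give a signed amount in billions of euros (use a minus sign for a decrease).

+€573.03 billion

FX sale €61 billion: reserves −€61B, deposits 0.
Currency withdrawal €43 billion: reserves −€43B, deposits −€43B.
Asset purchase (from non-banks) €391.5 billion: reserves +€391.5B, deposits +€391.5B.
OMO purchase (from banks) €308 billion: reserves +€308B, deposits 0.
Discount-window repayment €15.5 billion: reserves −€15.5B, deposits 0.
Totals: Δreserves = +€580B, Δdeposits = +€348.5B.
Δrequired reserves = 2% × +€348.5B = +€6.97B.
Δexcess reserves = Δreserves − Δrequired = +€580B − (+€6.97B) = +€573.03 billion.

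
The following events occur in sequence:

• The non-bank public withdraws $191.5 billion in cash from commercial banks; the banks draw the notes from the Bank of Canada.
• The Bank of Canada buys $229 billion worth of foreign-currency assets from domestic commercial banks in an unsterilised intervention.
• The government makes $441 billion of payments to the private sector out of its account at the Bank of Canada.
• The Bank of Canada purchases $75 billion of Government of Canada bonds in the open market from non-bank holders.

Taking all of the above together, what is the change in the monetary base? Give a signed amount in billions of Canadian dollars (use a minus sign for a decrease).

Currency withdrawal $191.5 billion: just a shift between currency and reserves — both are base money → 0.
FX purchase $229 billion: Bank of Canada balance sheet expands → +$229B.
Government spending $441 billion: a non-base liability converts back to reserves → +$441B.
Asset purchase (from non-banks) $75 billion: Bank of Canada balance sheet expands → +$75B.
Net: 0 + 229 + 441 + 75 = +$745 billion.

+$745 billion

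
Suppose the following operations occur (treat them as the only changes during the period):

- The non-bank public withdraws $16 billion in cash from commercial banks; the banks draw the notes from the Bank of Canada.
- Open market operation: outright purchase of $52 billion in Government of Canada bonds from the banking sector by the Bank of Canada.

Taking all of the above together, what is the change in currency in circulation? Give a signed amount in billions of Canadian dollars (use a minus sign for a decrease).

+$16 billion

Currency withdrawal $16 billion: notes leave the central bank → +$16B.
OMO purchase (from banks) $52 billion: no currency enters or leaves circulation → 0.
Net: 16 + 0 = +$16 billion.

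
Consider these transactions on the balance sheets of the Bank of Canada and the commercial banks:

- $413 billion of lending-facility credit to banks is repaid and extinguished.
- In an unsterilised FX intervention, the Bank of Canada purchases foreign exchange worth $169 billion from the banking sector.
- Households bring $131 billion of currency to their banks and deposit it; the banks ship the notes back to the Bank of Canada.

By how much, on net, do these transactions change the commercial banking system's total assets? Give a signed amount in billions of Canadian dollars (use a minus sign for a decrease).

-$282 billion

Bank of Canada balance sheet:
  Assets:      Loans to banks −$413B, Foreign assets +$169B
  Liabilities: Bank reserves −$113B, Currency in circulation −$131B
Commercial banking system:
  Assets:      Reserves at CB −$113B, Foreign assets −$169B
  Liabilities: Checkable deposits +$131B, Borrowings from CB −$413B
Change in total bank assets = -$282 billion.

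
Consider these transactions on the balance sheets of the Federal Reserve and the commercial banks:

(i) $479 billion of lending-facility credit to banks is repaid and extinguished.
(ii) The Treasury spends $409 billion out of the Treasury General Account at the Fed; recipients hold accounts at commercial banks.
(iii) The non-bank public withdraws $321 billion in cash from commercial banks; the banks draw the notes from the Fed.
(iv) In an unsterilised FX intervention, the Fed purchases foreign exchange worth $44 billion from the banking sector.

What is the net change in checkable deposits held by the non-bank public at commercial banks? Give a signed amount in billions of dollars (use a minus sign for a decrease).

Discount-window repayment $479 billion: the counterparty is a bank, so public deposits are unchanged → 0.
Government spending $409 billion: non-bank counterparties' bank balances rise → +$409B.
Currency withdrawal $321 billion: non-bank counterparties' bank balances fall → −$321B.
FX purchase $44 billion: the counterparty is a bank, so public deposits are unchanged → 0.
Net: 0 + 409 − 321 + 0 = +$88 billion.

+$88 billion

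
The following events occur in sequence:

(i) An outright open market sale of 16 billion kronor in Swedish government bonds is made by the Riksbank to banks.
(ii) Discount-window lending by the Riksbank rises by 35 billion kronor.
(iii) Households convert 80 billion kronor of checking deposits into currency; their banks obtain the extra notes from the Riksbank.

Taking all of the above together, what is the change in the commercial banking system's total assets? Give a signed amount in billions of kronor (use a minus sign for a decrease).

Riksbank balance sheet:
  Assets:      Securities −16B, Loans to banks +35B
  Liabilities: Bank reserves −61B, Currency in circulation +80B
Commercial banking system:
  Assets:      Reserves at CB −61B, Securities +16B
  Liabilities: Checkable deposits −80B, Borrowings from CB +35B
Change in total bank assets = -45 billion.

-45 billion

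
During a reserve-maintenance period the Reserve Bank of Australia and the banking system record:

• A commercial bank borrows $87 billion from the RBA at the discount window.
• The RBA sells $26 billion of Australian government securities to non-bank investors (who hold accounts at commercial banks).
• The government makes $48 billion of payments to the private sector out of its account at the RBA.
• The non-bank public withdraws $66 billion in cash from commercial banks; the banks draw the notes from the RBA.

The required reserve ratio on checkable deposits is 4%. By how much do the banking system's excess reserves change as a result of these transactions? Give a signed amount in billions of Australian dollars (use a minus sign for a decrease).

+$44.76 billion

Discount-window loan $87 billion: reserves +$87B, deposits 0.
Asset sale (to non-banks) $26 billion: reserves −$26B, deposits −$26B.
Government spending $48 billion: reserves +$48B, deposits +$48B.
Currency withdrawal $66 billion: reserves −$66B, deposits −$66B.
Totals: Δreserves = +$43B, Δdeposits = −$44B.
Δrequired reserves = 4% × −$44B = −$1.76B.
Δexcess reserves = Δreserves − Δrequired = +$43B − (−$1.76B) = +$44.76 billion.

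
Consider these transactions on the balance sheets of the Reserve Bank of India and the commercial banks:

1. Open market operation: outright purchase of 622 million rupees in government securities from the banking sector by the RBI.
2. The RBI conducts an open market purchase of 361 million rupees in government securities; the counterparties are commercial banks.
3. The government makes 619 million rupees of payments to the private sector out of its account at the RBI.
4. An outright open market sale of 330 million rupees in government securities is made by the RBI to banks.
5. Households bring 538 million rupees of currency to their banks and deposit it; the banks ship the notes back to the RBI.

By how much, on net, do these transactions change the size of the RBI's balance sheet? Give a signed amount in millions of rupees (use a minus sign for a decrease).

OMO purchase (from banks) 622 million rupees: an RBI asset is acquired → +622M.
OMO purchase (from banks) 361 million rupees: an RBI asset is acquired → +361M.
Government spending 619 million rupees: only the composition of liabilities changes → 0.
OMO sale (to banks) 330 million rupees: an RBI asset is shed → −330M.
Currency deposit 538 million rupees: only the composition of liabilities changes → 0.
Net: 622 + 361 + 0 − 330 + 0 = +653 million.

+653 million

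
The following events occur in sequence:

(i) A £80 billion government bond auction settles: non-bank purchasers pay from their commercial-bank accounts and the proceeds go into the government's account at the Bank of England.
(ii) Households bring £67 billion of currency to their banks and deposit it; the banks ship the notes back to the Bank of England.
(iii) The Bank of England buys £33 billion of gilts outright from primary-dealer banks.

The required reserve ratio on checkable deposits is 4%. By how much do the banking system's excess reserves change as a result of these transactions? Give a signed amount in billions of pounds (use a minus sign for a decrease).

Government account inflow £80 billion: reserves −£80B, deposits −£80B.
Currency deposit £67 billion: reserves +£67B, deposits +£67B.
OMO purchase (from banks) £33 billion: reserves +£33B, deposits 0.
Totals: Δreserves = +£20B, Δdeposits = −£13B.
Δrequired reserves = 4% × −£13B = −£0.52B.
Δexcess reserves = Δreserves − Δrequired = +£20B − (−£0.52B) = +£20.52 billion.

+£20.52 billion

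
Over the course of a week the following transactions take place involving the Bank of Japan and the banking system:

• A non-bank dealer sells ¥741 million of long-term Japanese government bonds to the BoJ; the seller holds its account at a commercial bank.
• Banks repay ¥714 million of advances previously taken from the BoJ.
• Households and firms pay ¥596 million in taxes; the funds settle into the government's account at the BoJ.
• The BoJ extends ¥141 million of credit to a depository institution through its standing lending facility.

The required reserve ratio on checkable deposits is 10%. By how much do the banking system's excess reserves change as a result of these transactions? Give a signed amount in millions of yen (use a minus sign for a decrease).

Asset purchase (from non-banks) ¥741 million: reserves +¥741M, deposits +¥741M.
Discount-window repayment ¥714 million: reserves −¥714M, deposits 0.
Government account inflow ¥596 million: reserves −¥596M, deposits −¥596M.
Discount-window loan ¥141 million: reserves +¥141M, deposits 0.
Totals: Δreserves = −¥428M, Δdeposits = +¥145M.
Δrequired reserves = 10% × +¥145M = +¥14.5M.
Δexcess reserves = Δreserves − Δrequired = −¥428M − (+¥14.5M) = -¥442.5 million.

-¥442.5 million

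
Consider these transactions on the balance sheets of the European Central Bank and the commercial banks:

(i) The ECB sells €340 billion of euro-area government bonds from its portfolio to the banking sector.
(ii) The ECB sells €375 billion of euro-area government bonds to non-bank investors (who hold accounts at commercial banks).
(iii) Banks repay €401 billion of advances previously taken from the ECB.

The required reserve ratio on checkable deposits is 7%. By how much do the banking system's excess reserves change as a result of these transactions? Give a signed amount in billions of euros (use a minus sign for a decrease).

-€1089.75 billion

OMO sale (to banks) €340 billion: reserves −€340B, deposits 0.
Asset sale (to non-banks) €375 billion: reserves −€375B, deposits −€375B.
Discount-window repayment €401 billion: reserves −€401B, deposits 0.
Totals: Δreserves = −€1116B, Δdeposits = −€375B.
Δrequired reserves = 7% × −€375B = −€26.25B.
Δexcess reserves = Δreserves − Δrequired = −€1116B − (−€26.25B) = -€1089.75 billion.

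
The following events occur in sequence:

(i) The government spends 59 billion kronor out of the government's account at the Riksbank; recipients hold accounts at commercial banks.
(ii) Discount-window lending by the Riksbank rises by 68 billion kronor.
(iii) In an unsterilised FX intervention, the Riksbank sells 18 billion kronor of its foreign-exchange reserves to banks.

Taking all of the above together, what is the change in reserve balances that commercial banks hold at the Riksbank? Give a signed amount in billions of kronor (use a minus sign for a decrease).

Government spending 59 billion kronor: government payments flow into bank reserve accounts → +59B.
Discount-window loan 68 billion kronor: the loan is credited to the bank's reserve account → +68B.
FX sale 18 billion kronor: the buying banks pay out of their reserve balances → −18B.
Net: 59 + 68 − 18 = +109 billion.

+109 billion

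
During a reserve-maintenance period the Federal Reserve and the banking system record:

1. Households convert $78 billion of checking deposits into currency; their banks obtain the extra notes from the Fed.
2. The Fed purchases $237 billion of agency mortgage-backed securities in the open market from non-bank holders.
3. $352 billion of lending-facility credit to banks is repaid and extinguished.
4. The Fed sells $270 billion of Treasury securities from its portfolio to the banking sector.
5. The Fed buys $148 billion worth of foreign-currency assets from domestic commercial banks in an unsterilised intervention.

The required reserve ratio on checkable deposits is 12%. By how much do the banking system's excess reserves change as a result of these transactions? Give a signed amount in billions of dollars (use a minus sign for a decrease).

-$334.08 billion

Currency withdrawal $78 billion: reserves −$78B, deposits −$78B.
Asset purchase (from non-banks) $237 billion: reserves +$237B, deposits +$237B.
Discount-window repayment $352 billion: reserves −$352B, deposits 0.
OMO sale (to banks) $270 billion: reserves −$270B, deposits 0.
FX purchase $148 billion: reserves +$148B, deposits 0.
Totals: Δreserves = −$315B, Δdeposits = +$159B.
Δrequired reserves = 12% × +$159B = +$19.08B.
Δexcess reserves = Δreserves − Δrequired = −$315B − (+$19.08B) = -$334.08 billion.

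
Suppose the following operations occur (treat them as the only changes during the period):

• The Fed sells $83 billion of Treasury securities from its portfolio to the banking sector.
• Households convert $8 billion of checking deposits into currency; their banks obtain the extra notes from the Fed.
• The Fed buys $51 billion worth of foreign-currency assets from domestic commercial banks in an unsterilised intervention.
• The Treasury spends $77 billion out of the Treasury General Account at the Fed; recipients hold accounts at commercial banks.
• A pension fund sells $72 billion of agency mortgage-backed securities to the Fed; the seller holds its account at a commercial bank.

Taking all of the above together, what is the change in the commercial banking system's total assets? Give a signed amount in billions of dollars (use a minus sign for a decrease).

+$141 billion

OMO sale (to banks) $83 billion: just an asset swap on bank balance sheets → 0.
Currency withdrawal $8 billion: bank balance sheets shrink → −$8B.
FX purchase $51 billion: just an asset swap on bank balance sheets → 0.
Government spending $77 billion: bank balance sheets expand → +$77B.
Asset purchase (from non-banks) $72 billion: bank balance sheets expand → +$72B.
Net: 0 − 8 + 0 + 77 + 72 = +$141 billion.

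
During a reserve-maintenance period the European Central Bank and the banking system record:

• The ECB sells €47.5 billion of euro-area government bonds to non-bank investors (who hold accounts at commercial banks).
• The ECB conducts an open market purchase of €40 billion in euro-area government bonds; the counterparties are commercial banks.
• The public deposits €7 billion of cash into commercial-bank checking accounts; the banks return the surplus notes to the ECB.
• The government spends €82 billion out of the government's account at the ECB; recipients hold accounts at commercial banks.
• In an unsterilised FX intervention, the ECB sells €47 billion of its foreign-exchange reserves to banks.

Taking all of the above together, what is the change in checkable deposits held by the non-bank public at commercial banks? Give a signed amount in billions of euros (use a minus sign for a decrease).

+€41.5 billion

Asset sale (to non-banks) €47.5 billion: non-bank counterparties' bank balances fall → −€47.5B.
OMO purchase (from banks) €40 billion: the counterparty is a bank, so public deposits are unchanged → 0.
Currency deposit €7 billion: non-bank counterparties' bank balances rise → +€7B.
Government spending €82 billion: non-bank counterparties' bank balances rise → +€82B.
FX sale €47 billion: the counterparty is a bank, so public deposits are unchanged → 0.
Net: −47.5 + 0 + 7 + 82 + 0 = +€41.5 billion.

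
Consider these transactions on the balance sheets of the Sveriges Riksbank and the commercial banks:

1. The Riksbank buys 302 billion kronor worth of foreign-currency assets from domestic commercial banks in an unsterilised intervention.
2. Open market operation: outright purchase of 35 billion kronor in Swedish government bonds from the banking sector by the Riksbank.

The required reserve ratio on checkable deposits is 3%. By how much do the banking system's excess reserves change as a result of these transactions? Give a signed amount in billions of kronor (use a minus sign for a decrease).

+337 billion

FX purchase 302 billion kronor: reserves +302B, deposits 0.
OMO purchase (from banks) 35 billion kronor: reserves +35B, deposits 0.
Totals: Δreserves = +337B, Δdeposits = 0.
Δrequired reserves = 3% × 0 = 0.
Δexcess reserves = Δreserves − Δrequired = +337B − (0) = +337 billion.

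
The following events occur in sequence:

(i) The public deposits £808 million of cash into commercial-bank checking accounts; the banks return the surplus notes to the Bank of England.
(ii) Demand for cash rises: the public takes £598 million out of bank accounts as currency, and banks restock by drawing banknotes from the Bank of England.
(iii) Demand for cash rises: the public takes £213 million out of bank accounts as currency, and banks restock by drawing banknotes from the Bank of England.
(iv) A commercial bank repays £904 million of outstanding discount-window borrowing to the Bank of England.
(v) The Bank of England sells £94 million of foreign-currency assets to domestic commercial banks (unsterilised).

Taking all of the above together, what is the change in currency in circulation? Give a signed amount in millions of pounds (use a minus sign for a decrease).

+£3 million

Bank of England balance sheet:
  Assets:      Loans to banks −£904M, Foreign assets −£94M
  Liabilities: Bank reserves −£1001M, Currency in circulation +£3M
Commercial banking system:
  Assets:      Reserves at CB −£1001M, Foreign assets +£94M
  Liabilities: Checkable deposits −£3M, Borrowings from CB −£904M
So the change in currency in circulation is +£3 million.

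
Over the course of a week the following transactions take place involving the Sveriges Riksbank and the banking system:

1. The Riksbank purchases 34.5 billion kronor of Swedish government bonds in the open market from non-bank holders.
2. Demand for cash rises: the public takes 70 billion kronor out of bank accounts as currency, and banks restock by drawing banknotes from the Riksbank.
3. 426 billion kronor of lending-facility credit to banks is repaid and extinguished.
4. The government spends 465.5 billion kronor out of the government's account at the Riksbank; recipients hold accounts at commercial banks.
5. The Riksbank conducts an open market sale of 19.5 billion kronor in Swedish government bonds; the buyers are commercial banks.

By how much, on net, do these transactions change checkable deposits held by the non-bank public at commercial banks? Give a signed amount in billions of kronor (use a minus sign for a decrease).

+430 billion

Asset purchase (from non-banks) 34.5 billion kronor: non-bank counterparties' bank balances rise → +34.5B.
Currency withdrawal 70 billion kronor: non-bank counterparties' bank balances fall → −70B.
Discount-window repayment 426 billion kronor: the counterparty is a bank, so public deposits are unchanged → 0.
Government spending 465.5 billion kronor: non-bank counterparties' bank balances rise → +465.5B.
OMO sale (to banks) 19.5 billion kronor: the counterparty is a bank, so public deposits are unchanged → 0.
Net: 34.5 − 70 + 0 + 465.5 + 0 = +430 billion.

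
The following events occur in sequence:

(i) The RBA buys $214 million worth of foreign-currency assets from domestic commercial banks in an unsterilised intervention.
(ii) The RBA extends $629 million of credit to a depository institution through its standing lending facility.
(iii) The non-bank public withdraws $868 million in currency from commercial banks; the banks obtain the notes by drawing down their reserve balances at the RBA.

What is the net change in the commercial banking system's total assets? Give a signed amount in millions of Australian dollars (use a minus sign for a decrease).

RBA balance sheet:
  Assets:      Loans to banks +$629M, Foreign assets +$214M
  Liabilities: Bank reserves −$25M, Currency in circulation +$868M
Commercial banking system:
  Assets:      Reserves at CB −$25M, Foreign assets −$214M
  Liabilities: Checkable deposits −$868M, Borrowings from CB +$629M
Change in total bank assets = -$239 million.

-$239 million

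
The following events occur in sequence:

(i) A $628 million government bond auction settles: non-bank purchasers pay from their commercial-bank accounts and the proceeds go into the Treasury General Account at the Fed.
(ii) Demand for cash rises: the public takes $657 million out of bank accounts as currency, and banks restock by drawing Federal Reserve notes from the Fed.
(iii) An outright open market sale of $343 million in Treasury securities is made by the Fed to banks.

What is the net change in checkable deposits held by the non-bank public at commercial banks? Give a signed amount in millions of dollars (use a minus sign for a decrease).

Government account inflow $628 million: non-bank counterparties' bank balances fall → −$628M.
Currency withdrawal $657 million: non-bank counterparties' bank balances fall → −$657M.
OMO sale (to banks) $343 million: the counterparty is a bank, so public deposits are unchanged → 0.
Net: −628 − 657 + 0 = -$1285 million.

-$1285 million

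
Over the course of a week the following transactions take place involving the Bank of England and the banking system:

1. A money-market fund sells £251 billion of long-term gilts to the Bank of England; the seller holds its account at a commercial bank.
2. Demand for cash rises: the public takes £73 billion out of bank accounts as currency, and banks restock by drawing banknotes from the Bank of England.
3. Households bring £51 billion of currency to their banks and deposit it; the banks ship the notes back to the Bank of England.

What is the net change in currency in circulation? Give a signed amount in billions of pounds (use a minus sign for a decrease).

+£22 billion

Bank of England balance sheet:
  Assets:      Securities +£251B
  Liabilities: Bank reserves +£229B, Currency in circulation +£22B
So the change in currency in circulation is +£22 billion.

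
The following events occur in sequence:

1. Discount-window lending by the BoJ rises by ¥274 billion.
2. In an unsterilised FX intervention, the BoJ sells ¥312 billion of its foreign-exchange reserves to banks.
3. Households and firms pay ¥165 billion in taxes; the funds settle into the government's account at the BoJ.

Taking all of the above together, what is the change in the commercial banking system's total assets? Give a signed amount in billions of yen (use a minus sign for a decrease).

+¥109 billion

Discount-window loan ¥274 billion: bank balance sheets expand → +¥274B.
FX sale ¥312 billion: just an asset swap on bank balance sheets → 0.
Government account inflow ¥165 billion: bank balance sheets shrink → −¥165B.
Net: 274 + 0 − 165 = +¥109 billion.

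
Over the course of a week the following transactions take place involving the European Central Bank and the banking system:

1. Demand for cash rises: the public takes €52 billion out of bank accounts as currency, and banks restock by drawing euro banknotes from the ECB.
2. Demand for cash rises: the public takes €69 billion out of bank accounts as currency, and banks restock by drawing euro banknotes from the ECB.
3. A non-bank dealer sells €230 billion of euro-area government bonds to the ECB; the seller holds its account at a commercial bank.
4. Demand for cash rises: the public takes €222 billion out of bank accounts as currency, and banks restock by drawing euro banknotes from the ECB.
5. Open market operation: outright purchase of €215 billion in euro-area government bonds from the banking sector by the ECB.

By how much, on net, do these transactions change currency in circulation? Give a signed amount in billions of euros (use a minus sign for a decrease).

Currency withdrawal €52 billion: notes leave the central bank → +€52B.
Currency withdrawal €69 billion: notes leave the central bank → +€69B.
Asset purchase (from non-banks) €230 billion: no currency enters or leaves circulation → 0.
Currency withdrawal €222 billion: notes leave the central bank → +€222B.
OMO purchase (from banks) €215 billion: no currency enters or leaves circulation → 0.
Net: 52 + 69 + 0 + 222 + 0 = +€343 billion.

+€343 billion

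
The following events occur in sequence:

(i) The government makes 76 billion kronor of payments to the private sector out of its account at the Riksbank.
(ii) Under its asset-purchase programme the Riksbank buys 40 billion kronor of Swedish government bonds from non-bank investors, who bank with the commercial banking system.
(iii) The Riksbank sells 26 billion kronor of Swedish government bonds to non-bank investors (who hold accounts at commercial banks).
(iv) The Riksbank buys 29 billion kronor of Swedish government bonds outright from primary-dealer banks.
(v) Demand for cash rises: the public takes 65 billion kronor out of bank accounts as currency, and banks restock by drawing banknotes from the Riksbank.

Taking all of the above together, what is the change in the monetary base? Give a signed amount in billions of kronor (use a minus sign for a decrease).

Riksbank balance sheet:
  Assets:      Securities +43B
  Liabilities: Bank reserves +54B, Currency in circulation +65B, Government deposits −76B
Commercial banking system:
  Assets:      Reserves at CB +54B, Securities −29B
  Liabilities: Checkable deposits +25B
Monetary base = currency + reserves: +65B + (+54B) = +119 billion.

+119 billion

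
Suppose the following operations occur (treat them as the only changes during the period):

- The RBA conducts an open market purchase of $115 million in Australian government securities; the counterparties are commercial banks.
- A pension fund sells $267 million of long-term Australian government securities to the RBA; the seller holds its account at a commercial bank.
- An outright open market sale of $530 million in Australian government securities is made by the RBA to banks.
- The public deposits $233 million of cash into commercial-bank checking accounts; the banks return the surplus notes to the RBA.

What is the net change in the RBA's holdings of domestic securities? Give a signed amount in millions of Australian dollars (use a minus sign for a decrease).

-$148 million

RBA balance sheet:
  Assets:      Securities −$148M
  Liabilities: Bank reserves +$85M, Currency in circulation −$233M
So the change in the RBA's holdings of domestic securities is -$148 million.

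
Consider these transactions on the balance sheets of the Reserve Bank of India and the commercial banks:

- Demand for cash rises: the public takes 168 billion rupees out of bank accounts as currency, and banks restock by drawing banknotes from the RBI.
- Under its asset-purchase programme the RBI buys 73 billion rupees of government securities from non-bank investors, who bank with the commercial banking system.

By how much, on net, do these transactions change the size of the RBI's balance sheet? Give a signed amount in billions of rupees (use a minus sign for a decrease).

Currency withdrawal 168 billion rupees: only the composition of liabilities changes → 0.
Asset purchase (from non-banks) 73 billion rupees: an RBI asset is acquired → +73B.
Net: 0 + 73 = +73 billion.

+73 billion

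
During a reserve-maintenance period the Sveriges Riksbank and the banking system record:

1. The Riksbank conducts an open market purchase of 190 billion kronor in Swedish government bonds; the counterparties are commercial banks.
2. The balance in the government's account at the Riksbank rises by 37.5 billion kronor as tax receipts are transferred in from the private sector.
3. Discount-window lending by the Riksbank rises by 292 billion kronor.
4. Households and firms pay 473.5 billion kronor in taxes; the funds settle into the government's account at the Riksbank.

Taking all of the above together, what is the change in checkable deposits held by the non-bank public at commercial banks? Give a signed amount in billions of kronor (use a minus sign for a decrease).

OMO purchase (from banks) 190 billion kronor: the counterparty is a bank, so public deposits are unchanged → 0.
Government account inflow 37.5 billion kronor: non-bank counterparties' bank balances fall → −37.5B.
Discount-window loan 292 billion kronor: the counterparty is a bank, so public deposits are unchanged → 0.
Government account inflow 473.5 billion kronor: non-bank counterparties' bank balances fall → −473.5B.
Net: 0 − 37.5 + 0 − 473.5 = -511 billion.

-511 billion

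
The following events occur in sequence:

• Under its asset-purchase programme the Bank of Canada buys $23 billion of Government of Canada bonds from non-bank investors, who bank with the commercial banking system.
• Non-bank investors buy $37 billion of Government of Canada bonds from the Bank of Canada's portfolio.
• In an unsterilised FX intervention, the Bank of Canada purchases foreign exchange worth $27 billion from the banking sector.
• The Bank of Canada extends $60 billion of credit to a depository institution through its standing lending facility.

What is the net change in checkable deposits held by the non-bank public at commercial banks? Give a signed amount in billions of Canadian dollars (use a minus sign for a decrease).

Bank of Canada balance sheet:
  Assets:      Securities −$14B, Loans to banks +$60B, Foreign assets +$27B
  Liabilities: Bank reserves +$73B
Commercial banking system:
  Assets:      Reserves at CB +$73B, Foreign assets −$27B
  Liabilities: Checkable deposits −$14B, Borrowings from CB +$60B
So the change in checkable deposits held by the non-bank public at commercial banks is -$14 billion.

-$14 billion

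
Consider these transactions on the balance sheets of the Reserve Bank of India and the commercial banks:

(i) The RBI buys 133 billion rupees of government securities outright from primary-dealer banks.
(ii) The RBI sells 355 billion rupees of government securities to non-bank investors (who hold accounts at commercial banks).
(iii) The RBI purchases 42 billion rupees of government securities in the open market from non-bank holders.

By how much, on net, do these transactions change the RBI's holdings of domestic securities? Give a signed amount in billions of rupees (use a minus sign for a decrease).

RBI balance sheet:
  Assets:      Securities −180B
  Liabilities: Bank reserves −180B
Commercial banking system:
  Assets:      Reserves at CB −180B, Securities −133B
  Liabilities: Checkable deposits −313B
So the change in the RBI's holdings of domestic securities is -180 billion.

-180 billion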